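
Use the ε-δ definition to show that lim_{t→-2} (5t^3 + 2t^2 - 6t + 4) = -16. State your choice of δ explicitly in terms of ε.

Fix ε > 0. We want δ > 0 such that 0 < |t + 2| < δ implies |(5t^3 + 2t^2 - 6t + 4) + 16| < ε.
(5t^3 + 2t^2 - 6t + 4) + 16 = 5t^3 + 2t^2 - 6t + 20 = (t + 2)(5t^2 - 8t + 10).
So |(5t^3 + 2t^2 - 6t + 4) + 16| = |t + 2|·|5t^2 - 8t + 10|.
Require δ ≤ 2. Then |t + 2| < 2 gives |t| < 4, and by the triangle inequality |5t^2 - 8t + 10| ≤ 5·4^2 + 8·4 + 10 = 122.
Hence |(5t^3 + 2t^2 - 6t + 4) + 16| ≤ 122|t + 2| < ε provided |t + 2| < ε/122.
Choosing δ = min(2, ε/122) ensures both conditions, hence |(5t^3 + 2t^2 - 6t + 4) + 16| < ε.

δ = min(2, ε/122)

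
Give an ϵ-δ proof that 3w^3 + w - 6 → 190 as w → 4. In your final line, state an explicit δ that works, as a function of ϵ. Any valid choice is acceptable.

Suppose ϵ > 0. We want δ > 0 such that 0 < |w − 4| < δ implies |(3w^3 + w - 6) − 190| < ϵ.
(3w^3 + w - 6) − 190 = 3w^3 + w - 196 = (w − 4)(3w^2 + 12w + 49).
So |(3w^3 + w - 6) − 190| = |w − 4|·|3w^2 + 12w + 49|.
Require δ ≤ 1. Then |w − 4| < 1 gives |w| < 5, and by the triangle inequality |3w^2 + 12w + 49| ≤ 3·5^2 + 12·5 + 49 = 184.
Hence |(3w^3 + w - 6) − 190| ≤ 184|w − 4| < ϵ provided |w − 4| < ϵ/184.
Choosing δ = min(1, ϵ/184) ensures both conditions, hence |(3w^3 + w - 6) − 190| < ϵ.

δ = min(1, ϵ/184)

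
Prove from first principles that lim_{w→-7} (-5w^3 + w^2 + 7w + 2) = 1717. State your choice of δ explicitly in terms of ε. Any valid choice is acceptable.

Suppose ε > 0. We want δ > 0 such that 0 < |w + 7| < δ implies |(-5w^3 + w^2 + 7w + 2) − 1717| < ε.
(-5w^3 + w^2 + 7w + 2) − 1717 = -5w^3 + w^2 + 7w - 1715 = (w + 7)(-5w^2 + 36w - 245).
So |(-5w^3 + w^2 + 7w + 2) − 1717| = |w + 7|·|-5w^2 + 36w - 245|.
Assume first that |w + 7| < 1, so |w| < 8. Then |-5w^2 + 36w - 245| ≤ 5·8^2 + 36·8 + 245 = 853.
Hence |(-5w^3 + w^2 + 7w + 2) − 1717| ≤ 853|w + 7| < ε provided |w + 7| < ε/853.
Take δ = min(1, ε/853). Then 0 < |w + 7| < δ gives both |w + 7| < 1 and |w + 7| < ε/853, so |(-5w^3 + w^2 + 7w + 2) − 1717| < ε.

δ = min(1, ε/853)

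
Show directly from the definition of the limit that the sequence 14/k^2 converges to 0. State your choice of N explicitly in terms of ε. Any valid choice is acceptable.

N = (14/ε)^{1/2}

Let ε > 0. For k ≥ 1, |14/k^2 − 0| = 14/k^2.
14/k^2 < ε ⇔ k^2 > 14/ε ⇔ k > (14/ε)^{1/2}.
Take N = (14/ε)^{1/2}. Then k > N implies 14/k^2 < ε.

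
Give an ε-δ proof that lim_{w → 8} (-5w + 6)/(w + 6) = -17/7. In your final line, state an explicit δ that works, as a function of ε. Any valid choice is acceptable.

δ = min(7, (49/18)ε)

Fix ε > 0. We want δ > 0 with 0 < |w − 8| < δ ⇒ |(-5w + 6)/(w + 6) + 17/7| < ε.
Combining over a common denominator, (-5w + 6)/(w + 6) + 17/7 = [(-5w + 6)·14 − (-34)·(w + 6)] / [14·(w + 6)] = -36(w − 8) / (14(w + 6)).
So |(-5w + 6)/(w + 6) + 17/7| = 36|w − 8| / (14·|w + 6|).
Require δ ≤ 7, so |w + 6| ≥ |14| − |w − 8| > 14 − 7 = 7.
Hence |(-5w + 6)/(w + 6) + 17/7| < 36|w − 8|/(14·7) = (18/49)|w − 8|, which is < ε once |w − 8| < (49/18)ε.
Take δ = min(7, (49/18)ε). Then 0 < |w − 8| < δ forces both bounds, so |(-5w + 6)/(w + 6) + 17/7| < ε.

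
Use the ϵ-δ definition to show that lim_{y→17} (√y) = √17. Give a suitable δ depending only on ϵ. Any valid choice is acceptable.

δ = min(17, √17·ϵ)

Suppose ϵ > 0. We want δ > 0 such that 0 < |y − 17| < δ implies |√y − √17| < ϵ.
Rationalise: √y − √17 = (y − 17)/(√y + √17), so |√y − √17| = |y − 17|/(√y + √17).
Restrict δ ≤ 17 so that |y − 17| < 17 forces y > 0, and then √y + √17 > √17.
Hence |√y − √17| < |y − 17|/√17, which is < ϵ once |y − 17| < √17·ϵ.
Take δ = min(17, √17·ϵ). If 0 < |y − 17| < δ then y > 0 and |√y − √17| < |y − 17|/√17 < ϵ.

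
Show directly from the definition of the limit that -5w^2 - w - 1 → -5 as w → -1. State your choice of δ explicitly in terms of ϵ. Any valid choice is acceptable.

Suppose ϵ > 0. We want δ > 0 such that 0 < |w + 1| < δ implies |(-5w^2 - w - 1) + 5| < ϵ.
(-5w^2 - w - 1) + 5 = -5w^2 - w + 4 = (w + 1)(-5w + 4).
So |(-5w^2 - w - 1) + 5| = |w + 1|·|-5w + 4|.
Assume first that |w + 1| < 1, so |w| < 2. Then |-5w + 4| ≤ 5·2 + 4 = 14.
Hence |(-5w^2 - w - 1) + 5| ≤ 14|w + 1| < ϵ provided |w + 1| < ϵ/14.
Take δ = min(1, ϵ/14). Then 0 < |w + 1| < δ gives both |w + 1| < 1 and |w + 1| < ϵ/14, so |(-5w^2 - w - 1) + 5| < ϵ.

δ = min(1, ϵ/14)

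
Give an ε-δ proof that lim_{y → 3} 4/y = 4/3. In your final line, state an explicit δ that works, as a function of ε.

Let ε > 0 be given. We seek δ > 0 such that 0 < |y − 3| < δ implies |4/y − (4/3)| < ε.
|4/y − (4/3)| = 4·|3 − y|/(3·|y|) = 4|y − 3|/(3|y|).
Require δ ≤ 3/2 so that |y| > 3 − 3/2 = 3/2, hence 3|y| > 9/2.
Then |4/y − (4/3)| < 4|y − 3|/(9/2), which is < ε when |y − 3| < (9/8)ε.
Take δ = min(3/2, (9/8)ε). Then 0 < |y − 3| < δ gives both |y − 3| < 3/2 and |y − 3| < (9/8)ε, so |4/y − (4/3)| < ε.

δ = min(3/2, (9/8)ε)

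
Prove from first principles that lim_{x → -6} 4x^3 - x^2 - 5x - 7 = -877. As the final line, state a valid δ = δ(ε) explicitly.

Let ε > 0. We want δ > 0 such that 0 < |x + 6| < δ implies |(4x^3 - x^2 - 5x - 7) + 877| < ε.
(4x^3 - x^2 - 5x - 7) + 877 = 4x^3 - x^2 - 5x + 870 = (x + 6)(4x^2 - 25x + 145).
So |(4x^3 - x^2 - 5x - 7) + 877| = |x + 6|·|4x^2 - 25x + 145|.
Assume first that |x + 6| < 1, so |x| < 7. Then |4x^2 - 25x + 145| ≤ 4·7^2 + 25·7 + 145 = 516.
Hence |(4x^3 - x^2 - 5x - 7) + 877| ≤ 516|x + 6| < ε provided |x + 6| < ε/516.
Take δ = min(1, ε/516). Then 0 < |x + 6| < δ gives both |x + 6| < 1 and |x + 6| < ε/516, so |(4x^3 - x^2 - 5x - 7) + 877| < ε.

δ = min(1, ε/516)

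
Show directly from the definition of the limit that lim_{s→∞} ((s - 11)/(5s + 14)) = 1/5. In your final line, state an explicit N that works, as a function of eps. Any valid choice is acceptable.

Let eps > 0 be given. We seek N > 0 such that s > N implies |(s - 11)/(5s + 14) − (1/5)| < eps.
(s - 11)/(5s + 14) − (1/5) = (5(s - 11) − (5s + 14)) / (5(5s + 14)) = -69/(5(5s + 14)).
For s > 0 we have 5s + 14 > 5s, so |(s - 11)/(5s + 14) − (1/5)| = 69/(5(5s + 14)) < 69/(5·5s) = (69/25)/s.
Thus |(s - 11)/(5s + 14) − (1/5)| < eps whenever s > (69/25)/eps.
Take N = (69/25)/eps. If s > N then |(s - 11)/(5s + 14) − (1/5)| < (69/25)/s < eps.

N = (69/25)/eps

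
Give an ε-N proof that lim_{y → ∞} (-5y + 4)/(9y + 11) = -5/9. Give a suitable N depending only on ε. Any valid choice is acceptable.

N = (91/81)/ε

Let ε > 0 be given. We seek N > 0 such that y > N implies |(-5y + 4)/(9y + 11) + 5/9| < ε.
(-5y + 4)/(9y + 11) + 5/9 = (9(-5y + 4) − (-5)(9y + 11)) / (9(9y + 11)) = 91/(9(9y + 11)).
For y > 0 we have 9y + 11 > 9y, so |(-5y + 4)/(9y + 11) + 5/9| = 91/(9(9y + 11)) < 91/(9·9y) = (91/81)/y.
Thus |(-5y + 4)/(9y + 11) + 5/9| < ε whenever y > (91/81)/ε.
Take N = (91/81)/ε. If y > N then |(-5y + 4)/(9y + 11) + 5/9| < (91/81)/y < ε.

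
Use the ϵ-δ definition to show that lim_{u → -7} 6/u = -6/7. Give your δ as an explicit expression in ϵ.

Suppose ϵ > 0. We seek δ > 0 such that 0 < |u + 7| < δ implies |6/u + 6/7| < ϵ.
|6/u + 6/7| = 6·|-7 − u|/(7·|u|) = 6|u + 7|/(7|u|).
Require δ ≤ 7/2 so that |u| > 7 − 7/2 = 7/2, hence 7|u| > 49/2.
Then |6/u + 6/7| < 6|u + 7|/(49/2), which is < ϵ when |u + 7| < (49/12)ϵ.
Take δ = min(7/2, (49/12)ϵ). Then 0 < |u + 7| < δ gives both |u + 7| < 7/2 and |u + 7| < (49/12)ϵ, so |6/u + 6/7| < ϵ.

δ = min(7/2, (49/12)ϵ)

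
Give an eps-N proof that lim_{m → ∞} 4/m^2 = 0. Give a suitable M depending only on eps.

Let eps > 0. For m ≥ 1, |4/m^2 − 0| = 4/m^2.
4/m^2 < eps ⇔ m^2 > 4/eps ⇔ m > (4/eps)^{1/2}.
Take M = (4/eps)^{1/2}. Then m > M implies 4/m^2 < eps.

M = (4/eps)^{1/2}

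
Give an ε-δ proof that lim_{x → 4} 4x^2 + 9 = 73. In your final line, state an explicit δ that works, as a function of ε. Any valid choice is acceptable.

δ = min(1, ε/36)

Let ε > 0. We want δ > 0 such that 0 < |x − 4| < δ implies |(4x^2 + 9) − 73| < ε.
(4x^2 + 9) − 73 = 4x^2 - 64 = (x − 4)(4x + 16).
So |(4x^2 + 9) − 73| = |x − 4|·|4x + 16|.
Require δ ≤ 1. Then |x − 4| < 1 gives |x| < 5, and by the triangle inequality |4x + 16| ≤ 4·5 + 16 = 36.
Hence |(4x^2 + 9) − 73| ≤ 36|x − 4| < ε provided |x − 4| < ε/36.
Choosing δ = min(1, ε/36) ensures both conditions, hence |(4x^2 + 9) − 73| < ε.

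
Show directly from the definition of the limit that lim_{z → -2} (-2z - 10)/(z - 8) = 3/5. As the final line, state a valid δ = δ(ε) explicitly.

δ = min(5, (25/13)ε)

Suppose ε > 0. We want δ > 0 with 0 < |z + 2| < δ ⇒ |(-2z - 10)/(z - 8) − (3/5)| < ε.
Combining over a common denominator, (-2z - 10)/(z - 8) − (3/5) = [(-2z - 10)·(-10) − (-6)·(z - 8)] / [(-10)·(z - 8)] = 26(z + 2) / ((-10)(z - 8)).
So |(-2z - 10)/(z - 8) − (3/5)| = 26|z + 2| / (10·|z − 8|).
Restrict δ ≤ 5. Then |z + 2| < 5 gives |z − 8| = |(z + 2) + (-10)| ≥ 10 − 5 = 5.
Hence |(-2z - 10)/(z - 8) − (3/5)| < 26|z + 2|/(10·5) = (13/25)|z + 2|, which is < ε once |z + 2| < (25/13)ε.
Take δ = min(5, (25/13)ε). Then 0 < |z + 2| < δ forces both bounds, so |(-2z - 10)/(z - 8) − (3/5)| < ε.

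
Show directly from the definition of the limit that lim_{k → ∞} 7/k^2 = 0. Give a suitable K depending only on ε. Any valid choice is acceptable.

K = (7/ε)^{1/2}

Let ε > 0 be given. For k ≥ 1, |7/k^2 − 0| = 7/k^2.
7/k^2 < ε ⇔ k^2 > 7/ε ⇔ k > (7/ε)^{1/2}.
Take K = (7/ε)^{1/2}. Then k > K implies 7/k^2 < ε.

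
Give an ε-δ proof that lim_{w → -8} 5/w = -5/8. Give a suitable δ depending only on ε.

Let ε > 0. We seek δ > 0 such that 0 < |w + 8| < δ implies |5/w + 5/8| < ε.
|5/w + 5/8| = 5·|-8 − w|/(8·|w|) = 5|w + 8|/(8|w|).
Restrict δ ≤ 4. Then |w + 8| < 4 gives |w| > 4, so 8|w| > 32.
Then |5/w + 5/8| < 5|w + 8|/32, which is < ε when |w + 8| < (32/5)ε.
Take δ = min(4, (32/5)ε). Then 0 < |w + 8| < δ gives both |w + 8| < 4 and |w + 8| < (32/5)ε, so |5/w + 5/8| < ε.

δ = min(4, (32/5)ε)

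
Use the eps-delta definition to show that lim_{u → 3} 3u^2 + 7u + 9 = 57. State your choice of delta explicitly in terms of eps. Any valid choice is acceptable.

delta = min(1, eps/28)

Suppose eps > 0. We want delta > 0 such that 0 < |u − 3| < delta implies |(3u^2 + 7u + 9) − 57| < eps.
(3u^2 + 7u + 9) − 57 = 3u^2 + 7u - 48 = (u − 3)(3u + 16).
So |(3u^2 + 7u + 9) − 57| = |u − 3|·|3u + 16|.
Assume first that |u − 3| < 1, so |u| < 4. Then |3u + 16| ≤ 3·4 + 16 = 28.
Hence |(3u^2 + 7u + 9) − 57| ≤ 28|u − 3| < eps provided |u − 3| < eps/28.
Choosing delta = min(1, eps/28) ensures both conditions, hence |(3u^2 + 7u + 9) − 57| < eps.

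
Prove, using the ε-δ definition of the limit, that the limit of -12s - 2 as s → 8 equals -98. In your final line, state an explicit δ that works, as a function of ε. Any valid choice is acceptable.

δ = ε/12

Fix ε > 0. We need δ > 0 so that 0 < |s − 8| < δ implies |(-12s - 2) + 98| < ε.
Since (-12s - 2) + 98 = -12(s − 8), we have |(-12s - 2) + 98| = 12|s − 8|.
Thus it suffices that |s − 8| < ε/12.
Choosing δ = ε/12 gives |(-12s - 2) + 98| = 12|s − 8| < ε whenever |s − 8| < δ.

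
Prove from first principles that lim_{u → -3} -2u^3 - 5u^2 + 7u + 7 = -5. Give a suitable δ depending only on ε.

δ = min(1, ε/40)

Fix ε > 0. We want δ > 0 such that 0 < |u + 3| < δ implies |(-2u^3 - 5u^2 + 7u + 7) + 5| < ε.
(-2u^3 - 5u^2 + 7u + 7) + 5 = -2u^3 - 5u^2 + 7u + 12 = (u + 3)(-2u^2 + u + 4).
So |(-2u^3 - 5u^2 + 7u + 7) + 5| = |u + 3|·|-2u^2 + u + 4|.
Require δ ≤ 1. Then |u + 3| < 1 gives |u| < 4, and by the triangle inequality |-2u^2 + u + 4| ≤ 2·4^2 + 4 + 4 = 40.
Hence |(-2u^3 - 5u^2 + 7u + 7) + 5| ≤ 40|u + 3| < ε provided |u + 3| < ε/40.
Choosing δ = min(1, ε/40) ensures both conditions, hence |(-2u^3 - 5u^2 + 7u + 7) + 5| < ε.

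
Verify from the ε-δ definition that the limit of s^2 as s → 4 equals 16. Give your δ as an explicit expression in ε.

Let ε > 0 be given. We seek δ > 0 with 0 < |s − 4| < δ ⇒ |s^2 − 16| < ε.
Factor: s^2 − 16 = (s − 4)(s + 4), so |s^2 − 16| = |s − 4|·|s + 4|.
Impose δ ≤ 2 so that |s| < 6; then |s + 4| ≤ 10.
Hence |s^2 − 16| ≤ 10|s − 4|, which is < ε once |s − 4| < ε/10.
Take δ = min(2, ε/10). If 0 < |s − 4| < δ then both bounds hold and |s^2 − 16| ≤ 10|s − 4| < 10·(ε/10) = ε.

δ = min(2, ε/10)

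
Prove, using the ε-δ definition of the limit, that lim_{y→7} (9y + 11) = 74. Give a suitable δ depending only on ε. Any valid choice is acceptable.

δ = ε/9

Fix ε > 0. We need δ > 0 so that 0 < |y − 7| < δ implies |(9y + 11) − 74| < ε.
|(9y + 11) − 74| = |9y - 63| = 9|y − 7|.
So 9|y − 7| < ε exactly when |y − 7| < ε/9.
Take δ = ε/9. If 0 < |y − 7| < δ then |(9y + 11) − 74| = 9|y − 7| < 9·(ε/9) = ε.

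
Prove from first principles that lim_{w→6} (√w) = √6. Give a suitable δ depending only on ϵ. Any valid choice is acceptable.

δ = min(6, √6·ϵ)

Fix ϵ > 0. We want δ > 0 such that 0 < |w − 6| < δ implies |√w − √6| < ϵ.
Rationalise: √w − √6 = (w − 6)/(√w + √6), so |√w − √6| = |w − 6|/(√w + √6).
Restrict δ ≤ 6 so that |w − 6| < 6 forces w > 0, and then √w + √6 > √6.
Hence |√w − √6| < |w − 6|/√6, which is < ϵ once |w − 6| < √6·ϵ.
Take δ = min(6, √6·ϵ). If 0 < |w − 6| < δ then w > 0 and |√w − √6| < |w − 6|/√6 < ϵ.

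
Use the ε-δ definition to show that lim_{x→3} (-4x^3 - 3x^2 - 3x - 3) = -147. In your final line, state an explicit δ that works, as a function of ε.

Suppose ε > 0. We want δ > 0 such that 0 < |x − 3| < δ implies |(-4x^3 - 3x^2 - 3x - 3) + 147| < ε.
(-4x^3 - 3x^2 - 3x - 3) + 147 = -4x^3 - 3x^2 - 3x + 144 = (x − 3)(-4x^2 - 15x - 48).
So |(-4x^3 - 3x^2 - 3x - 3) + 147| = |x − 3|·|-4x^2 - 15x - 48|.
Assume first that |x − 3| < 1, so |x| < 4. Then |-4x^2 - 15x - 48| ≤ 4·4^2 + 15·4 + 48 = 172.
Hence |(-4x^3 - 3x^2 - 3x - 3) + 147| ≤ 172|x − 3| < ε provided |x − 3| < ε/172.
Take δ = min(1, ε/172). Then 0 < |x − 3| < δ gives both |x − 3| < 1 and |x − 3| < ε/172, so |(-4x^3 - 3x^2 - 3x - 3) + 147| < ε.

δ = min(1, ε/172)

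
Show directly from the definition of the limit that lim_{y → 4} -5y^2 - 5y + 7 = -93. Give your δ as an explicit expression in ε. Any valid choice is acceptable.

Fix ε > 0. We want δ > 0 such that 0 < |y − 4| < δ implies |(-5y^2 - 5y + 7) + 93| < ε.
(-5y^2 - 5y + 7) + 93 = -5y^2 - 5y + 100 = (y − 4)(-5y - 25).
So |(-5y^2 - 5y + 7) + 93| = |y − 4|·|-5y - 25|.
Require δ ≤ 2. Then |y − 4| < 2 gives |y| < 6, and by the triangle inequality |-5y - 25| ≤ 5·6 + 25 = 55.
Hence |(-5y^2 - 5y + 7) + 93| ≤ 55|y − 4| < ε provided |y − 4| < ε/55.
Choosing δ = min(2, ε/55) ensures both conditions, hence |(-5y^2 - 5y + 7) + 93| < ε.

δ = min(2, ε/55)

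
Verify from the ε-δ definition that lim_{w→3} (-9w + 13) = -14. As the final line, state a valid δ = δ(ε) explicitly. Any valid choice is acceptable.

δ = ε/9

Fix ε > 0. We need δ > 0 so that 0 < |w − 3| < δ implies |(-9w + 13) + 14| < ε.
Since (-9w + 13) + 14 = -9(w − 3), we have |(-9w + 13) + 14| = 9|w − 3|.
So 9|w − 3| < ε exactly when |w − 3| < ε/9.
Choosing δ = ε/9 gives |(-9w + 13) + 14| = 9|w − 3| < ε whenever |w − 3| < δ.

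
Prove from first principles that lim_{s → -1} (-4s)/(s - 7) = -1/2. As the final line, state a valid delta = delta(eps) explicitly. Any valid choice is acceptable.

delta = min(4, (8/7)eps)

Suppose eps > 0. We want delta > 0 with 0 < |s + 1| < delta ⇒ |(-4s)/(s - 7) + 1/2| < eps.
Combining over a common denominator, (-4s)/(s - 7) + 1/2 = [(-4s)·(-8) − 4·(s - 7)] / [(-8)·(s - 7)] = 28(s + 1) / ((-8)(s - 7)).
So |(-4s)/(s - 7) + 1/2| = 28|s + 1| / (8·|s − 7|).
Restrict delta ≤ 4. Then |s + 1| < 4 gives |s − 7| = |(s + 1) + (-8)| ≥ 8 − 4 = 4.
Hence |(-4s)/(s - 7) + 1/2| < 28|s + 1|/(8·4) = (7/8)|s + 1|, which is < eps once |s + 1| < (8/7)eps.
Take delta = min(4, (8/7)eps). Then 0 < |s + 1| < delta forces both bounds, so |(-4s)/(s - 7) + 1/2| < eps.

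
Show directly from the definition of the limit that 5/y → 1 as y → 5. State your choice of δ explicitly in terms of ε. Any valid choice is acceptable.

δ = min(5/2, (5/2)ε)

Let ε > 0 be given. We seek δ > 0 such that 0 < |y − 5| < δ implies |5/y − 1| < ε.
|5/y − 1| = 5·|5 − y|/(5·|y|) = 5|y − 5|/(5|y|).
Restrict δ ≤ 5/2. Then |y − 5| < 5/2 gives |y| > 5/2, so 5|y| > 25/2.
Then |5/y − 1| < 5|y − 5|/(25/2), which is < ε when |y − 5| < (5/2)ε.
Take δ = min(5/2, (5/2)ε). Then 0 < |y − 5| < δ gives both |y − 5| < 5/2 and |y − 5| < (5/2)ε, so |5/y − 1| < ε.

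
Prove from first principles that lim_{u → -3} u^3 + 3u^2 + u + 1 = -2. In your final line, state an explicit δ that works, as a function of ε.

Let ε > 0. We want δ > 0 such that 0 < |u + 3| < δ implies |(u^3 + 3u^2 + u + 1) + 2| < ε.
(u^3 + 3u^2 + u + 1) + 2 = u^3 + 3u^2 + u + 3 = (u + 3)(u^2 + 1).
So |(u^3 + 3u^2 + u + 1) + 2| = |u + 3|·|u^2 + 1|.
Require δ ≤ 2. Then |u + 3| < 2 gives |u| < 5, and by the triangle inequality |u^2 + 1| ≤ 5^2 + 1 = 26.
Hence |(u^3 + 3u^2 + u + 1) + 2| ≤ 26|u + 3| < ε provided |u + 3| < ε/26.
Choosing δ = min(2, ε/26) ensures both conditions, hence |(u^3 + 3u^2 + u + 1) + 2| < ε.

δ = min(2, ε/26)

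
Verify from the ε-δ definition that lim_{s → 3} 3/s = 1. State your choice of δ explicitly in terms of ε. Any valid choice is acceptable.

Let ε > 0. We seek δ > 0 such that 0 < |s − 3| < δ implies |3/s − 1| < ε.
|3/s − 1| = 3·|3 − s|/(3·|s|) = 3|s − 3|/(3|s|).
Require δ ≤ 3/2 so that |s| > 3 − 3/2 = 3/2, hence 3|s| > 9/2.
Then |3/s − 1| < 3|s − 3|/(9/2), which is < ε when |s − 3| < (3/2)ε.
Take δ = min(3/2, (3/2)ε). Then 0 < |s − 3| < δ gives both |s − 3| < 3/2 and |s − 3| < (3/2)ε, so |3/s − 1| < ε.

δ = min(3/2, (3/2)ε)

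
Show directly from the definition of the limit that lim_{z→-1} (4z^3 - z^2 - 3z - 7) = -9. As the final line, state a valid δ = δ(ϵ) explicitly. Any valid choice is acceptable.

Suppose ϵ > 0. We want δ > 0 such that 0 < |z + 1| < δ implies |(4z^3 - z^2 - 3z - 7) + 9| < ϵ.
(4z^3 - z^2 - 3z - 7) + 9 = 4z^3 - z^2 - 3z + 2 = (z + 1)(4z^2 - 5z + 2).
So |(4z^3 - z^2 - 3z - 7) + 9| = |z + 1|·|4z^2 - 5z + 2|.
Assume first that |z + 1| < 1, so |z| < 2. Then |4z^2 - 5z + 2| ≤ 4·2^2 + 5·2 + 2 = 28.
Hence |(4z^3 - z^2 - 3z - 7) + 9| ≤ 28|z + 1| < ϵ provided |z + 1| < ϵ/28.
Choosing δ = min(1, ϵ/28) ensures both conditions, hence |(4z^3 - z^2 - 3z - 7) + 9| < ϵ.

δ = min(1, ϵ/28)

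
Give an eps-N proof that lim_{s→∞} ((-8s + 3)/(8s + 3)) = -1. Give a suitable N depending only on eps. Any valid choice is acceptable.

N = (3/4)/eps

Let eps > 0. We seek N > 0 such that s > N implies |(-8s + 3)/(8s + 3) + 1| < eps.
(-8s + 3)/(8s + 3) + 1 = (8(-8s + 3) − (-8)(8s + 3)) / (8(8s + 3)) = 48/(8(8s + 3)).
For s > 0 we have 8s + 3 > 8s, so |(-8s + 3)/(8s + 3) + 1| = 48/(8(8s + 3)) < 48/(8·8s) = (3/4)/s.
Thus |(-8s + 3)/(8s + 3) + 1| < eps whenever s > (3/4)/eps.
Take N = (3/4)/eps. If s > N then |(-8s + 3)/(8s + 3) + 1| < (3/4)/s < eps.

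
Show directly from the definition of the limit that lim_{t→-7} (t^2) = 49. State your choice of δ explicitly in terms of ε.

Fix ε > 0. We seek δ > 0 with 0 < |t + 7| < δ ⇒ |t^2 − 49| < ε.
Factor: t^2 − 49 = (t + 7)(t - 7), so |t^2 − 49| = |t + 7|·|t - 7|.
Impose δ ≤ 2 so that |t| < 9; then |t - 7| ≤ 16.
Hence |t^2 − 49| ≤ 16|t + 7|, which is < ε once |t + 7| < ε/16.
Take δ = min(2, ε/16). If 0 < |t + 7| < δ then both bounds hold and |t^2 − 49| ≤ 16|t + 7| < 16·(ε/16) = ε.

δ = min(2, ε/16)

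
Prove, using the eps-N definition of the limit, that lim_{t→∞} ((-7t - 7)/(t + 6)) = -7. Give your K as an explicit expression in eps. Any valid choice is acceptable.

Fix eps > 0. We seek K > 0 such that t > K implies |(-7t - 7)/(t + 6) + 7| < eps.
(-7t - 7)/(t + 6) + 7 = ((-7t - 7) − (-7)(t + 6)) / ((t + 6)) = 35/((t + 6)).
For t > 0 we have t + 6 > t, so |(-7t - 7)/(t + 6) + 7| = 35/((t + 6)) < 35/(t) = 35/t.
Thus |(-7t - 7)/(t + 6) + 7| < eps whenever t > 35/eps.
Take K = 35/eps. If t > K then |(-7t - 7)/(t + 6) + 7| < 35/t < eps.

K = 35/eps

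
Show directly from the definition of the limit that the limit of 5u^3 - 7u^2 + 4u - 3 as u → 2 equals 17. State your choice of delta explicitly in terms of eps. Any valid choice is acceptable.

Fix eps > 0. We want delta > 0 such that 0 < |u − 2| < delta implies |(5u^3 - 7u^2 + 4u - 3) − 17| < eps.
(5u^3 - 7u^2 + 4u - 3) − 17 = 5u^3 - 7u^2 + 4u - 20 = (u − 2)(5u^2 + 3u + 10).
So |(5u^3 - 7u^2 + 4u - 3) − 17| = |u − 2|·|5u^2 + 3u + 10|.
Require delta ≤ 1. Then |u − 2| < 1 gives |u| < 3, and by the triangle inequality |5u^2 + 3u + 10| ≤ 5·3^2 + 3·3 + 10 = 64.
Hence |(5u^3 - 7u^2 + 4u - 3) − 17| ≤ 64|u − 2| < eps provided |u − 2| < eps/64.
Take delta = min(1, eps/64). Then 0 < |u − 2| < delta gives both |u − 2| < 1 and |u − 2| < eps/64, so |(5u^3 - 7u^2 + 4u - 3) − 17| < eps.

delta = min(1, eps/64)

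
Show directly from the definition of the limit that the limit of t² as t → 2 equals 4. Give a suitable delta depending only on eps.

Let eps > 0. We seek delta > 0 with 0 < |t − 2| < delta ⇒ |t² − 4| < eps.
Factor: t² − 4 = (t − 2)(t + 2), so |t² − 4| = |t − 2|·|t + 2|.
Restrict delta ≤ 2. Then |t − 2| < 2 gives |t| < 4, so by the triangle inequality |t + 2| ≤ 4 + 2 = 6.
Hence |t² − 4| ≤ 6|t − 2|, which is < eps once |t − 2| < eps/6.
Take delta = min(2, eps/6). If 0 < |t − 2| < delta then both bounds hold and |t² − 4| ≤ 6|t − 2| < 6·(eps/6) = eps.

delta = min(2, eps/6)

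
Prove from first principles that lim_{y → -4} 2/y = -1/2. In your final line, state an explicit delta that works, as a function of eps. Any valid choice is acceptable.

Suppose eps > 0. We seek delta > 0 such that 0 < |y + 4| < delta implies |2/y + 1/2| < eps.
|2/y + 1/2| = 2·|-4 − y|/(4·|y|) = 2|y + 4|/(4|y|).
Require delta ≤ 2 so that |y| > 4 − 2 = 2, hence 4|y| > 8.
Then |2/y + 1/2| < 2|y + 4|/8, which is < eps when |y + 4| < 4eps.
Take delta = min(2, 4eps). Then 0 < |y + 4| < delta gives both |y + 4| < 2 and |y + 4| < 4eps, so |2/y + 1/2| < eps.

delta = min(2, 4eps)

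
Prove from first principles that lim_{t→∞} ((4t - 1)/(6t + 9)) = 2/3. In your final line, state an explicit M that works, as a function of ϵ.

Fix ϵ > 0. We seek M > 0 such that t > M implies |(4t - 1)/(6t + 9) − (2/3)| < ϵ.
(4t - 1)/(6t + 9) − (2/3) = (6(4t - 1) − 4(6t + 9)) / (6(6t + 9)) = -42/(6(6t + 9)).
For t > 0 we have 6t + 9 > 6t, so |(4t - 1)/(6t + 9) − (2/3)| = 42/(6(6t + 9)) < 42/(6·6t) = (7/6)/t.
Thus |(4t - 1)/(6t + 9) − (2/3)| < ϵ whenever t > (7/6)/ϵ.
Take M = (7/6)/ϵ. If t > M then |(4t - 1)/(6t + 9) − (2/3)| < (7/6)/t < ϵ.

M = (7/6)/ϵ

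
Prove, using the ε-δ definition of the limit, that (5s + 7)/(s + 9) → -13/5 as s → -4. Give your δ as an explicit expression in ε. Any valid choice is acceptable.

δ = min(5/2, (25/76)ε)

Suppose ε > 0. We want δ > 0 with 0 < |s + 4| < δ ⇒ |(5s + 7)/(s + 9) + 13/5| < ε.
Combining over a common denominator, (5s + 7)/(s + 9) + 13/5 = [(5s + 7)·5 − (-13)·(s + 9)] / [5·(s + 9)] = 38(s + 4) / (5(s + 9)).
So |(5s + 7)/(s + 9) + 13/5| = 38|s + 4| / (5·|s + 9|).
Restrict δ ≤ 5/2. Then |s + 4| < 5/2 gives |s + 9| = |(s + 4) + 5| ≥ 5 − 5/2 = 5/2.
Hence |(5s + 7)/(s + 9) + 13/5| < 38|s + 4|/(5·(5/2)) = (76/25)|s + 4|, which is < ε once |s + 4| < (25/76)ε.
Take δ = min(5/2, (25/76)ε). Then 0 < |s + 4| < δ forces both bounds, so |(5s + 7)/(s + 9) + 13/5| < ε.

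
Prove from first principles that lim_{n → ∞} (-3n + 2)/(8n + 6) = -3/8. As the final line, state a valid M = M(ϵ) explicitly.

Let ϵ > 0 be given. For n ≥ 1, |(-3n + 2)/(8n + 6) + 3/8| = |34|/(8(8n + 6)) = 34/(8(8n + 6)).
Since 8n + 6 ≥ 8n for n ≥ 1, this is ≤ 34/(8·8n) = (17/32)/n.
So |(-3n + 2)/(8n + 6) + 3/8| < ϵ whenever n > (17/32)/ϵ.
Take M = (17/32)/ϵ. If n > M then |(-3n + 2)/(8n + 6) + 3/8| ≤ (17/32)/n < ϵ.

M = (17/32)/ϵ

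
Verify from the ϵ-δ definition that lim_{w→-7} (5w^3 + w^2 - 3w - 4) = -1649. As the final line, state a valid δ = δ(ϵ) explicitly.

δ = min(2, ϵ/946)

Let ϵ > 0. We want δ > 0 such that 0 < |w + 7| < δ implies |(5w^3 + w^2 - 3w - 4) + 1649| < ϵ.
(5w^3 + w^2 - 3w - 4) + 1649 = 5w^3 + w^2 - 3w + 1645 = (w + 7)(5w^2 - 34w + 235).
So |(5w^3 + w^2 - 3w - 4) + 1649| = |w + 7|·|5w^2 - 34w + 235|.
Assume first that |w + 7| < 2, so |w| < 9. Then |5w^2 - 34w + 235| ≤ 5·9^2 + 34·9 + 235 = 946.
Hence |(5w^3 + w^2 - 3w - 4) + 1649| ≤ 946|w + 7| < ϵ provided |w + 7| < ϵ/946.
Choosing δ = min(2, ϵ/946) ensures both conditions, hence |(5w^3 + w^2 - 3w - 4) + 1649| < ϵ.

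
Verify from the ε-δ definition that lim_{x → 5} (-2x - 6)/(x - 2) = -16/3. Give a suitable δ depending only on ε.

Suppose ε > 0. We want δ > 0 with 0 < |x − 5| < δ ⇒ |(-2x - 6)/(x - 2) + 16/3| < ε.
Combining over a common denominator, (-2x - 6)/(x - 2) + 16/3 = [(-2x - 6)·3 − (-16)·(x - 2)] / [3·(x - 2)] = 10(x − 5) / (3(x - 2)).
So |(-2x - 6)/(x - 2) + 16/3| = 10|x − 5| / (3·|x − 2|).
Restrict δ ≤ 3/2. Then |x − 5| < 3/2 gives |x − 2| = |(x − 5) + 3| ≥ 3 − 3/2 = 3/2.
Hence |(-2x - 6)/(x - 2) + 16/3| < 10|x − 5|/(3·(3/2)) = (20/9)|x − 5|, which is < ε once |x − 5| < (9/20)ε.
Take δ = min(3/2, (9/20)ε). Then 0 < |x − 5| < δ forces both bounds, so |(-2x - 6)/(x - 2) + 16/3| < ε.

δ = min(3/2, (9/20)ε)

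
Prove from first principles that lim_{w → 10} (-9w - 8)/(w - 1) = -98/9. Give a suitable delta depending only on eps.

Let eps > 0. We want delta > 0 with 0 < |w − 10| < delta ⇒ |(-9w - 8)/(w - 1) + 98/9| < eps.
Combining over a common denominator, (-9w - 8)/(w - 1) + 98/9 = [(-9w - 8)·9 − (-98)·(w - 1)] / [9·(w - 1)] = 17(w − 10) / (9(w - 1)).
So |(-9w - 8)/(w - 1) + 98/9| = 17|w − 10| / (9·|w − 1|).
Restrict delta ≤ 9/2. Then |w − 10| < 9/2 gives |w − 1| = |(w − 10) + 9| ≥ 9 − 9/2 = 9/2.
Hence |(-9w - 8)/(w - 1) + 98/9| < 17|w − 10|/(9·(9/2)) = (34/81)|w − 10|, which is < eps once |w − 10| < (81/34)eps.
Take delta = min(9/2, (81/34)eps). Then 0 < |w − 10| < delta forces both bounds, so |(-9w - 8)/(w - 1) + 98/9| < eps.

delta = min(9/2, (81/34)eps)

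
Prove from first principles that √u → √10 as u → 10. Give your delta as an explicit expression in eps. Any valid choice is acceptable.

Let eps > 0. We want delta > 0 such that 0 < |u − 10| < delta implies |√u − √10| < eps.
Multiplying by the conjugate, |√u − √10| = |u − 10|/(√u + √10).
Restrict delta ≤ 10 so that |u − 10| < 10 forces u > 0, and then √u + √10 > √10.
Hence |√u − √10| < |u − 10|/√10, which is < eps once |u − 10| < √10·eps.
Take delta = min(10, √10·eps). If 0 < |u − 10| < delta then u > 0 and |√u − √10| < |u − 10|/√10 < eps.

delta = min(10, √10·eps)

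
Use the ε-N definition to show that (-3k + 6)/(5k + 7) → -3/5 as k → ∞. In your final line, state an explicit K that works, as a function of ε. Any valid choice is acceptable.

K = (51/25)/ε

Fix ε > 0. For k ≥ 1, |(-3k + 6)/(5k + 7) + 3/5| = |51|/(5(5k + 7)) = 51/(5(5k + 7)).
Since 5k + 7 ≥ 5k for k ≥ 1, this is ≤ 51/(5·5k) = (51/25)/k.
So |(-3k + 6)/(5k + 7) + 3/5| < ε whenever k > (51/25)/ε.
Take K = (51/25)/ε. If k > K then |(-3k + 6)/(5k + 7) + 3/5| ≤ (51/25)/k < ε.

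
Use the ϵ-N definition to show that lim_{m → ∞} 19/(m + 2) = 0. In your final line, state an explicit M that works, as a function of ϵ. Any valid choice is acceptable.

Suppose ϵ > 0. For m ≥ 1, |19/(m + 2) − 0| = 19/(m + 2) ≤ 19/m.
We need 19/m < ϵ, i.e. m > 19/ϵ.
Take M = 19/ϵ. If m > M then |19/(m + 2)| ≤ 19/m < ϵ.

M = 19/ϵ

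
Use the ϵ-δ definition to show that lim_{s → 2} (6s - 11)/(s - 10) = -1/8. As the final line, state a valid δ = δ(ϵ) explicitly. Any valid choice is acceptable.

Let ϵ > 0 be given. We want δ > 0 with 0 < |s − 2| < δ ⇒ |(6s - 11)/(s - 10) + 1/8| < ϵ.
Combining over a common denominator, (6s - 11)/(s - 10) + 1/8 = [(6s - 11)·(-8) − 1·(s - 10)] / [(-8)·(s - 10)] = -49(s − 2) / ((-8)(s - 10)).
So |(6s - 11)/(s - 10) + 1/8| = 49|s − 2| / (8·|s − 10|).
Restrict δ ≤ 4. Then |s − 2| < 4 gives |s − 10| = |(s − 2) + (-8)| ≥ 8 − 4 = 4.
Hence |(6s - 11)/(s - 10) + 1/8| < 49|s − 2|/(8·4) = (49/32)|s − 2|, which is < ϵ once |s − 2| < (32/49)ϵ.
Take δ = min(4, (32/49)ϵ). Then 0 < |s − 2| < δ forces both bounds, so |(6s - 11)/(s - 10) + 1/8| < ϵ.

δ = min(4, (32/49)ϵ)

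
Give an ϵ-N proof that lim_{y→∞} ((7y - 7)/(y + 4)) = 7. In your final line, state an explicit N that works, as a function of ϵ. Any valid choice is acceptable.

N = 35/ϵ

Let ϵ > 0 be given. We seek N > 0 such that y > N implies |(7y - 7)/(y + 4) − 7| < ϵ.
(7y - 7)/(y + 4) − 7 = ((7y - 7) − 7(y + 4)) / ((y + 4)) = -35/((y + 4)).
For y > 0 we have y + 4 > y, so |(7y - 7)/(y + 4) − 7| = 35/((y + 4)) < 35/(y) = 35/y.
Thus |(7y - 7)/(y + 4) − 7| < ϵ whenever y > 35/ϵ.
Take N = 35/ϵ. If y > N then |(7y - 7)/(y + 4) − 7| < 35/y < ϵ.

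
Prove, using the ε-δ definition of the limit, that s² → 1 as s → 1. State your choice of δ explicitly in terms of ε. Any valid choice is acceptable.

δ = min(1, ε/3)

Suppose ε > 0. We seek δ > 0 with 0 < |s − 1| < δ ⇒ |s² − 1| < ε.
Factor: s² − 1 = (s − 1)(s + 1), so |s² − 1| = |s − 1|·|s + 1|.
Restrict δ ≤ 1. Then |s − 1| < 1 gives |s| < 2, so by the triangle inequality |s + 1| ≤ 2 + 1 = 3.
Hence |s² − 1| ≤ 3|s − 1|, which is < ε once |s − 1| < ε/3.
Take δ = min(1, ε/3). If 0 < |s − 1| < δ then both bounds hold and |s² − 1| ≤ 3|s − 1| < 3·(ε/3) = ε.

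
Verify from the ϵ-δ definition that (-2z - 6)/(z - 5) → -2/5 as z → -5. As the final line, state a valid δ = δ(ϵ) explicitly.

δ = min(5, (25/8)ϵ)

Suppose ϵ > 0. We want δ > 0 with 0 < |z + 5| < δ ⇒ |(-2z - 6)/(z - 5) + 2/5| < ϵ.
Combining over a common denominator, (-2z - 6)/(z - 5) + 2/5 = [(-2z - 6)·(-10) − 4·(z - 5)] / [(-10)·(z - 5)] = 16(z + 5) / ((-10)(z - 5)).
So |(-2z - 6)/(z - 5) + 2/5| = 16|z + 5| / (10·|z − 5|).
Restrict δ ≤ 5. Then |z + 5| < 5 gives |z − 5| = |(z + 5) + (-10)| ≥ 10 − 5 = 5.
Hence |(-2z - 6)/(z - 5) + 2/5| < 16|z + 5|/(10·5) = (8/25)|z + 5|, which is < ϵ once |z + 5| < (25/8)ϵ.
Take δ = min(5, (25/8)ϵ). Then 0 < |z + 5| < δ forces both bounds, so |(-2z - 6)/(z - 5) + 2/5| < ϵ.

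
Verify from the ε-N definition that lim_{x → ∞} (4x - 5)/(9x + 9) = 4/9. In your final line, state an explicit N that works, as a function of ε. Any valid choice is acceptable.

N = 1/ε

Suppose ε > 0. We seek N > 0 such that x > N implies |(4x - 5)/(9x + 9) − (4/9)| < ε.
(4x - 5)/(9x + 9) − (4/9) = (9(4x - 5) − 4(9x + 9)) / (9(9x + 9)) = -81/(9(9x + 9)).
For x > 0 we have 9x + 9 > 9x, so |(4x - 5)/(9x + 9) − (4/9)| = 81/(9(9x + 9)) < 81/(9·9x) = 1/x.
Thus |(4x - 5)/(9x + 9) − (4/9)| < ε whenever x > 1/ε.
Take N = 1/ε. If x > N then |(4x - 5)/(9x + 9) − (4/9)| < 1/x < ε.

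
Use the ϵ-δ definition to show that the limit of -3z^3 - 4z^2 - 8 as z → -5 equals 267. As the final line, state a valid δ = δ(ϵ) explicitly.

δ = min(1, ϵ/229)

Let ϵ > 0 be given. We want δ > 0 such that 0 < |z + 5| < δ implies |(-3z^3 - 4z^2 - 8) − 267| < ϵ.
(-3z^3 - 4z^2 - 8) − 267 = -3z^3 - 4z^2 - 275 = (z + 5)(-3z^2 + 11z - 55).
So |(-3z^3 - 4z^2 - 8) − 267| = |z + 5|·|-3z^2 + 11z - 55|.
Assume first that |z + 5| < 1, so |z| < 6. Then |-3z^2 + 11z - 55| ≤ 3·6^2 + 11·6 + 55 = 229.
Hence |(-3z^3 - 4z^2 - 8) − 267| ≤ 229|z + 5| < ϵ provided |z + 5| < ϵ/229.
Choosing δ = min(1, ϵ/229) ensures both conditions, hence |(-3z^3 - 4z^2 - 8) − 267| < ϵ.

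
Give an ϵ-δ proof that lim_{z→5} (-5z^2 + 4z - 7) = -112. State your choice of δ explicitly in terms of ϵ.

Suppose ϵ > 0. We want δ > 0 such that 0 < |z − 5| < δ implies |(-5z^2 + 4z - 7) + 112| < ϵ.
(-5z^2 + 4z - 7) + 112 = -5z^2 + 4z + 105 = (z − 5)(-5z - 21).
So |(-5z^2 + 4z - 7) + 112| = |z − 5|·|-5z - 21|.
Assume first that |z − 5| < 1, so |z| < 6. Then |-5z - 21| ≤ 5·6 + 21 = 51.
Hence |(-5z^2 + 4z - 7) + 112| ≤ 51|z − 5| < ϵ provided |z − 5| < ϵ/51.
Choosing δ = min(1, ϵ/51) ensures both conditions, hence |(-5z^2 + 4z - 7) + 112| < ϵ.

δ = min(1, ϵ/51)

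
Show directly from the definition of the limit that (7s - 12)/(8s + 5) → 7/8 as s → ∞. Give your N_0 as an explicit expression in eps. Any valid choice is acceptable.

Let eps > 0 be given. We seek N_0 > 0 such that s > N_0 implies |(7s - 12)/(8s + 5) − (7/8)| < eps.
(7s - 12)/(8s + 5) − (7/8) = (8(7s - 12) − 7(8s + 5)) / (8(8s + 5)) = -131/(8(8s + 5)).
For s > 0 we have 8s + 5 > 8s, so |(7s - 12)/(8s + 5) − (7/8)| = 131/(8(8s + 5)) < 131/(8·8s) = (131/64)/s.
Thus |(7s - 12)/(8s + 5) − (7/8)| < eps whenever s > (131/64)/eps.
Take N_0 = (131/64)/eps. If s > N_0 then |(7s - 12)/(8s + 5) − (7/8)| < (131/64)/s < eps.

N_0 = (131/64)/eps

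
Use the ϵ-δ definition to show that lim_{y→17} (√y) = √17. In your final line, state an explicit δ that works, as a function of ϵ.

δ = min(17, √17·ϵ)

Suppose ϵ > 0. We want δ > 0 such that 0 < |y − 17| < δ implies |√y − √17| < ϵ.
Multiplying by the conjugate, |√y − √17| = |y − 17|/(√y + √17).
Restrict δ ≤ 17 so that |y − 17| < 17 forces y > 0, and then √y + √17 > √17.
Hence |√y − √17| < |y − 17|/√17, which is < ϵ once |y − 17| < √17·ϵ.
Take δ = min(17, √17·ϵ). If 0 < |y − 17| < δ then y > 0 and |√y − √17| < |y − 17|/√17 < ϵ.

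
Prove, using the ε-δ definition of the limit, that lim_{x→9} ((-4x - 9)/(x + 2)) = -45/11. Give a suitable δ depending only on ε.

Let ε > 0 be given. We want δ > 0 with 0 < |x − 9| < δ ⇒ |(-4x - 9)/(x + 2) + 45/11| < ε.
Combining over a common denominator, (-4x - 9)/(x + 2) + 45/11 = [(-4x - 9)·11 − (-45)·(x + 2)] / [11·(x + 2)] = 1(x − 9) / (11(x + 2)).
So |(-4x - 9)/(x + 2) + 45/11| = |x − 9| / (11·|x + 2|).
Require δ ≤ 11/2, so |x + 2| ≥ |11| − |x − 9| > 11 − 11/2 = 11/2.
Hence |(-4x - 9)/(x + 2) + 45/11| < |x − 9|/(11·(11/2)) = (2/121)|x − 9|, which is < ε once |x − 9| < (121/2)ε.
Take δ = min(11/2, (121/2)ε). Then 0 < |x − 9| < δ forces both bounds, so |(-4x - 9)/(x + 2) + 45/11| < ε.

δ = min(11/2, (121/2)ε)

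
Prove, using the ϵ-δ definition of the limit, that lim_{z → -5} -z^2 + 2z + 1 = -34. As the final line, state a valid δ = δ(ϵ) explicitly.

Let ϵ > 0 be given. We want δ > 0 such that 0 < |z + 5| < δ implies |(-z^2 + 2z + 1) + 34| < ϵ.
(-z^2 + 2z + 1) + 34 = -z^2 + 2z + 35 = (z + 5)(-z + 7).
So |(-z^2 + 2z + 1) + 34| = |z + 5|·|-z + 7|.
Assume first that |z + 5| < 1, so |z| < 6. Then |-z + 7| ≤ 6 + 7 = 13.
Hence |(-z^2 + 2z + 1) + 34| ≤ 13|z + 5| < ϵ provided |z + 5| < ϵ/13.
Take δ = min(1, ϵ/13). Then 0 < |z + 5| < δ gives both |z + 5| < 1 and |z + 5| < ϵ/13, so |(-z^2 + 2z + 1) + 34| < ϵ.

δ = min(1, ϵ/13)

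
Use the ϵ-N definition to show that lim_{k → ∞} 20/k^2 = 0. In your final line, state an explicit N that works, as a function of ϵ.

Let ϵ > 0. For k ≥ 1, |20/k^2 − 0| = 20/k^2.
20/k^2 < ϵ ⇔ k^2 > 20/ϵ ⇔ k > (20/ϵ)^{1/2}.
Take N = (20/ϵ)^{1/2}. Then k > N implies 20/k^2 < ϵ.

N = (20/ϵ)^{1/2}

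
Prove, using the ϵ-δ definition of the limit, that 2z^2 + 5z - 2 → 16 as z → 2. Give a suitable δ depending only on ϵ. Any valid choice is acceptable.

δ = min(2, ϵ/17)

Let ϵ > 0. We want δ > 0 such that 0 < |z − 2| < δ implies |(2z^2 + 5z - 2) − 16| < ϵ.
(2z^2 + 5z - 2) − 16 = 2z^2 + 5z - 18 = (z − 2)(2z + 9).
So |(2z^2 + 5z - 2) − 16| = |z − 2|·|2z + 9|.
Require δ ≤ 2. Then |z − 2| < 2 gives |z| < 4, and by the triangle inequality |2z + 9| ≤ 2·4 + 9 = 17.
Hence |(2z^2 + 5z - 2) − 16| ≤ 17|z − 2| < ϵ provided |z − 2| < ϵ/17.
Take δ = min(2, ϵ/17). Then 0 < |z − 2| < δ gives both |z − 2| < 2 and |z − 2| < ϵ/17, so |(2z^2 + 5z - 2) − 16| < ϵ.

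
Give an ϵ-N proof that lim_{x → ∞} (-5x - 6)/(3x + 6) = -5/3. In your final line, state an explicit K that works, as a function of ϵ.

K = (4/3)/ϵ

Let ϵ > 0 be given. We seek K > 0 such that x > K implies |(-5x - 6)/(3x + 6) + 5/3| < ϵ.
(-5x - 6)/(3x + 6) + 5/3 = (3(-5x - 6) − (-5)(3x + 6)) / (3(3x + 6)) = 12/(3(3x + 6)).
For x > 0 we have 3x + 6 > 3x, so |(-5x - 6)/(3x + 6) + 5/3| = 12/(3(3x + 6)) < 12/(3·3x) = (4/3)/x.
Thus |(-5x - 6)/(3x + 6) + 5/3| < ϵ whenever x > (4/3)/ϵ.
Take K = (4/3)/ϵ. If x > K then |(-5x - 6)/(3x + 6) + 5/3| < (4/3)/x < ϵ.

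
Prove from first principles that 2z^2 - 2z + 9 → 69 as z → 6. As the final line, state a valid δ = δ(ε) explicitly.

δ = min(2, ε/26)

Let ε > 0. We want δ > 0 such that 0 < |z − 6| < δ implies |(2z^2 - 2z + 9) − 69| < ε.
(2z^2 - 2z + 9) − 69 = 2z^2 - 2z - 60 = (z − 6)(2z + 10).
So |(2z^2 - 2z + 9) − 69| = |z − 6|·|2z + 10|.
Assume first that |z − 6| < 2, so |z| < 8. Then |2z + 10| ≤ 2·8 + 10 = 26.
Hence |(2z^2 - 2z + 9) − 69| ≤ 26|z − 6| < ε provided |z − 6| < ε/26.
Choosing δ = min(2, ε/26) ensures both conditions, hence |(2z^2 - 2z + 9) − 69| < ε.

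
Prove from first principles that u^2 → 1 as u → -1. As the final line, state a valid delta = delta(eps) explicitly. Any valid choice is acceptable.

delta = min(2, eps/4)

Let eps > 0 be given. We seek delta > 0 with 0 < |u + 1| < delta ⇒ |u^2 − 1| < eps.
Factor: u^2 − 1 = (u + 1)(u - 1), so |u^2 − 1| = |u + 1|·|u - 1|.
Restrict delta ≤ 2. Then |u + 1| < 2 gives |u| < 3, so by the triangle inequality |u - 1| ≤ 3 + 1 = 4.
Hence |u^2 − 1| ≤ 4|u + 1|, which is < eps once |u + 1| < eps/4.
Take delta = min(2, eps/4). If 0 < |u + 1| < delta then both bounds hold and |u^2 − 1| ≤ 4|u + 1| < 4·(eps/4) = eps.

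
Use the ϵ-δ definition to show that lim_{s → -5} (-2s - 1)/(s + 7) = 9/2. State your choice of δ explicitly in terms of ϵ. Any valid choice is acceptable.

δ = min(1, (2/13)ϵ)

Let ϵ > 0. We want δ > 0 with 0 < |s + 5| < δ ⇒ |(-2s - 1)/(s + 7) − (9/2)| < ϵ.
Combining over a common denominator, (-2s - 1)/(s + 7) − (9/2) = [(-2s - 1)·2 − 9·(s + 7)] / [2·(s + 7)] = -13(s + 5) / (2(s + 7)).
So |(-2s - 1)/(s + 7) − (9/2)| = 13|s + 5| / (2·|s + 7|).
Require δ ≤ 1, so |s + 7| ≥ |2| − |s + 5| > 2 − 1 = 1.
Hence |(-2s - 1)/(s + 7) − (9/2)| < 13|s + 5|/(2·1) = (13/2)|s + 5|, which is < ϵ once |s + 5| < (2/13)ϵ.
Take δ = min(1, (2/13)ϵ). Then 0 < |s + 5| < δ forces both bounds, so |(-2s - 1)/(s + 7) − (9/2)| < ϵ.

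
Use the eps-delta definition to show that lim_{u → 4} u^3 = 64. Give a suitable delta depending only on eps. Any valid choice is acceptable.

Let eps > 0 be given. We seek delta > 0 with 0 < |u − 4| < delta ⇒ |u^3 − 64| < eps.
Factor: u^3 − 64 = (u − 4)(u^2 + 4u + 16), so |u^3 − 64| = |u − 4|·|u^2 + 4u + 16|.
Restrict delta ≤ 2. Then |u − 4| < 2 gives |u| < 6, so by the triangle inequality |u^2 + 4u + 16| ≤ 6^2 + 4·6 + 16 = 76.
Hence |u^3 − 64| ≤ 76|u − 4|, which is < eps once |u − 4| < eps/76.
Take delta = min(2, eps/76). If 0 < |u − 4| < delta then both bounds hold and |u^3 − 64| ≤ 76|u − 4| < 76·(eps/76) = eps.

delta = min(2, eps/76)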